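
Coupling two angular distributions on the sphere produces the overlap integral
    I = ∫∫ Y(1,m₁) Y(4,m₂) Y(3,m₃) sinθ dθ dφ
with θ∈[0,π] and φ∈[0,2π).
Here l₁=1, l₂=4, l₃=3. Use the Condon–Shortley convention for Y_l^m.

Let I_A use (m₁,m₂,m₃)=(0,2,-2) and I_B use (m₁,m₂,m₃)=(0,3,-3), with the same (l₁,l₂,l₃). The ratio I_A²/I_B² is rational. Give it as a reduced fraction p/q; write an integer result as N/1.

12/7

Same 1,4,3: normalisation and zero-m 3j drop out of the ratio.
A: Δ: 2! 0! 6! / 9! → 1/252; sum: t=1:−1/120 = -1/120; 3j²(1 4 3; 0 2 -2) = Δ·Π!·Σ² = 1/21  (sign +1)
B: Δ: 2! 0! 6! / 9! → 1/252; sum: t=1:−1/720 = -1/720; 3j²(1 4 3; 0 3 -3) = Δ·Π!·Σ² = 1/36  (sign -1)
I_A²/I_B² = (1/21)/(1/36) = 12/7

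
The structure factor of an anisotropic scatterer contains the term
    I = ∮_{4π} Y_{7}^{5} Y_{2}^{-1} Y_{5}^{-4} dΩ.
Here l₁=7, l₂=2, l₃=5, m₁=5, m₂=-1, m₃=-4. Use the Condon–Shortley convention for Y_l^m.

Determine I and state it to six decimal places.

Rules hold: Σm=0, L=14 even, 5≤5≤9.
N = 15·5·11 = 825
Δ = 4!·10!·0!/15! = 1/15015
Racah Σ t=2..2: t=2:+1/57600 = 1/57600
⇒ 3j(7 2 5; 0 0 0)² = 21/715, sgn -1
Racah Σ t=1..1: t=1:−1/2177280 = -1/2177280
⇒ 3j(7 2 5; 5 -1 -4)² = 8/273, sgn +1
4πI² = N·(3j₀)²·(3jₘ)² = 120/169
I = -1·√(0.710059/4π) = -0.23770720

-0.237707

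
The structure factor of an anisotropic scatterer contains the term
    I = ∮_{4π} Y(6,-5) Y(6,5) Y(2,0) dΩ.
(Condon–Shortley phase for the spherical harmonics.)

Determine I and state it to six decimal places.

Rules hold: Σm=0, L=14 even, 0≤2≤12.
N = 13·13·5 = 845
Δ = 10!·2!·2!/15! = 1/90090
Racah Σ t=4..6: t=4:+1/69120 t=5:−1/14400 t=6:+1/69120 = -7/172800
⇒ 3j(6 6 2; 0 0 0)² = 14/715, sgn -1
Racah Σ t=9..10: t=9:−1/1451520 t=10:+1/3628800 = -1/2419200
⇒ 3j(6 6 2; -5 5 0)² = 11/910, sgn -1
4πI² = N·(3j₀)²·(3jₘ)² = 1/5
I = +1·√(0.2/4π) = 0.12615663

0.126157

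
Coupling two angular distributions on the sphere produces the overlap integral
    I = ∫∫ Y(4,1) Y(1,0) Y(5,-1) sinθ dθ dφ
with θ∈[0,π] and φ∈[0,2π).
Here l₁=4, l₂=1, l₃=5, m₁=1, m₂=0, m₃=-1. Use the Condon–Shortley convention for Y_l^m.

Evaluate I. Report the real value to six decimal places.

Rules hold: Σm=0, L=10 even, 3≤5≤5.
N = 9·3·11 = 297
Δ = 0!·8!·2!/11! = 1/495
Racah Σ t=0..0: t=0:+1/576 = 1/576
⇒ 3j(4 1 5; 0 0 0)² = 5/99, sgn -1
Racah Σ t=0..0: t=0:+1/720 = 1/720
⇒ 3j(4 1 5; 1 0 -1)² = 8/165, sgn +1
4πI² = N·(3j₀)²·(3jₘ)² = 8/11
I = -1·√(0.727273/4π) = -0.24057125

-0.240571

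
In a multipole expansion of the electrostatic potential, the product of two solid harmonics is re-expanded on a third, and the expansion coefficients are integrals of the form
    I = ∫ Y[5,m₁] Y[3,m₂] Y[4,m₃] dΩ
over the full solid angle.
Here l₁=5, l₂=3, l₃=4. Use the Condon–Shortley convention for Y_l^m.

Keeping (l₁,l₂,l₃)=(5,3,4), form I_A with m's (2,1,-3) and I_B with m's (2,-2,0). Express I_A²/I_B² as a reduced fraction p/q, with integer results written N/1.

343/50

Same 5,3,4: normalisation and zero-m 3j drop out of the ratio.
A: Δ: 4! 6! 2! / 13! → 1/180180; sum: t=2:+1/960 t=3:−1/4320 = 7/8640; 3j²(5 3 4; 2 1 -3) = Δ·Π!·Σ² = 343/12870  (sign -1)
B: Δ: 4! 6! 2! / 13! → 1/180180; sum: t=0:+1/864 t=1:−1/576 = -1/1728; 3j²(5 3 4; 2 -2 0) = Δ·Π!·Σ² = 5/1287  (sign -1)
I_A²/I_B² = (343/12870)/(5/1287) = 343/50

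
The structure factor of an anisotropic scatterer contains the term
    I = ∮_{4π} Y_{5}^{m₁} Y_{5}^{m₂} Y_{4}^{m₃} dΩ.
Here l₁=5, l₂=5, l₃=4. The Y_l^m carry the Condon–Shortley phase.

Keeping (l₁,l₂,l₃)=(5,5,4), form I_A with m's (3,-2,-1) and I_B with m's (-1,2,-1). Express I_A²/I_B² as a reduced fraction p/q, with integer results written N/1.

6/7

Shared (l₁,l₂,l₃)=(5,5,4): N and (l;000)² cancel in I_A²/I_B².
A: Δ = 6!·4!·4!/15! = 1/3153150; Racah Σ t=0..2: t=0:+1/17280 t=1:−1/2880 t=2:+1/6912 = -1/6912; ⇒ 3j(5 5 4; 3 -2 -1)² = 5/429, sgn +1
B: Δ = 6!·4!·4!/15! = 1/3153150; Racah Σ t=3..6: t=3:−1/5184 t=4:+1/1152 t=5:−1/2880 t=6:+1/103680 = 7/20736; ⇒ 3j(5 5 4; -1 2 -1)² = 35/2574, sgn -1
I_A²/I_B² = (5/429)/(35/2574) = 6/7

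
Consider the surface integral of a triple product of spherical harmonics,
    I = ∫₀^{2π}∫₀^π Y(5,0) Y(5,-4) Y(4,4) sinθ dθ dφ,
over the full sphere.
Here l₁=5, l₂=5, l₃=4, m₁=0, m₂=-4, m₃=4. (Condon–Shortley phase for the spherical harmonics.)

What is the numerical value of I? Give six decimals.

Checks pass: Σm=0; 14 even; l₃=4∈[0,10].
(2·5+1)(2·5+1)(2·4+1) = 1089
Δ: 6! 4! 4! / 15! → 1/3153150
sum: t=1:−1/69120 t=2:+1/1728 t=3:−1/576 t=4:+1/1728 t=5:−1/69120 = -7/11520
3j²(5 5 4; 0 0 0) = Δ·Π!·Σ² = 2/143  (sign -1)
sum: t=1:−1/69120 = -1/69120
3j²(5 5 4; 0 -4 4) = Δ·Π!·Σ² = 2/143  (sign -1)
combine: 4πI² = 1089·2/143·2/143 = 36/169
take √, sign +1: I = 0.13019760

0.130198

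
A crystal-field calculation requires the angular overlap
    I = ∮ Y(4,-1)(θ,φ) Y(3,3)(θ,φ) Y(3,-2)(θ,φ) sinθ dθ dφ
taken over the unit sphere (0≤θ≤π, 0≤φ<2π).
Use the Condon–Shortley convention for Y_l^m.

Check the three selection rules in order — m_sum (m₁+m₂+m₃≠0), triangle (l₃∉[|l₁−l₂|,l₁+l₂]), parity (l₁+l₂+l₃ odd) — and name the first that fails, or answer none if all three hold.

azimuthal sum: -1 + 3 − 2 = 0  ✓
1 ≤ 3 ≤ 7 (triangle on l)  ✓
L = 4 + 3 + 3 = 10 (even)  ✓

none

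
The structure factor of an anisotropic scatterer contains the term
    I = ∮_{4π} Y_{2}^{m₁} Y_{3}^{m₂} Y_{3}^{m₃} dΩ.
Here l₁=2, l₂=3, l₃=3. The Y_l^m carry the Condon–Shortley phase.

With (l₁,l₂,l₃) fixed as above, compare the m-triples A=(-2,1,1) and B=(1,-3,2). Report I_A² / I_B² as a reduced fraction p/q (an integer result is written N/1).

Shared (l₁,l₂,l₃)=(2,3,3): N and (l;000)² cancel in I_A²/I_B².
A: Δ = 2!·2!·4!/9! = 1/3780; Racah Σ t=2..2: t=2:+1/16 = 1/16; ⇒ 3j(2 3 3; -2 1 1)² = 2/35, sgn +1
B: Δ = 2!·2!·4!/9! = 1/3780; Racah Σ t=0..0: t=0:+1/48 = 1/48; ⇒ 3j(2 3 3; 1 -3 2)² = 5/84, sgn -1
I_A²/I_B² = (2/35)/(5/84) = 24/25

24/25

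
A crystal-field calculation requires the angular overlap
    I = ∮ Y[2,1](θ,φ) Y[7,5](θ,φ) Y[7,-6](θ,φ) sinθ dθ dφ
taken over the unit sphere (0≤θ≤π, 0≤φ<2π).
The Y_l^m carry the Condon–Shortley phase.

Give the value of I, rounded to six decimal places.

0.196071

Checks pass: Σm=0; 16 even; l₃=7∈[5,9].
(2·2+1)(2·7+1)(2·7+1) = 1125
Δ: 2! 2! 12! / 17! → 1/185640
sum: t=0:+1/2419200 t=1:−1/518400 t=2:+1/2419200 = -1/907200
3j²(2 7 7; 0 0 0) = Δ·Π!·Σ² = 56/3315  (sign +1)
sum: t=0:+1/958003200 t=1:−1/79833600 = -1/87091200
3j²(2 7 7; 1 5 -6) = Δ·Π!·Σ² = 121/4760  (sign +1)
combine: 4πI² = 1125·56/3315·121/4760 = 1815/3757
take √, sign +1: I = 0.19607074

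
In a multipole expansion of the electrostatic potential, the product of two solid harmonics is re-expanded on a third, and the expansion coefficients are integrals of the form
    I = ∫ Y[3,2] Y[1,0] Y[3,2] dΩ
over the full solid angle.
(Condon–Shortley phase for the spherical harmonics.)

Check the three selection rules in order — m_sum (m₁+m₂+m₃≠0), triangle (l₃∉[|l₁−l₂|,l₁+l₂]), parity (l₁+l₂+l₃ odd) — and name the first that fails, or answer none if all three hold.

m_sum

Σmᵢ = 4  ✗
l₃∈[|l₁−l₂|,l₁+l₂]=[2,4], have l₃=3
Σlᵢ = 7 ⇒ odd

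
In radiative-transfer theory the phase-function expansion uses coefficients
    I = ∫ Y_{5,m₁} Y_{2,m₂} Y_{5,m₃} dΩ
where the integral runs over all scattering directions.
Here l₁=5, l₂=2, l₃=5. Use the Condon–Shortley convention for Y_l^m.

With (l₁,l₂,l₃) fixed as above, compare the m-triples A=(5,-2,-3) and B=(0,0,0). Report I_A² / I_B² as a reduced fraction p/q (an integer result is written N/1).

Same 5,2,5: normalisation and zero-m 3j drop out of the ratio.
A: Δ: 2! 8! 2! / 13! → 1/38610; sum: t=0:+1/161280 = 1/161280; 3j²(5 2 5; 5 -2 -3) = Δ·Π!·Σ² = 1/143  (sign +1)
B: Δ: 2! 8! 2! / 13! → 1/38610; sum: t=0:+1/2880 t=1:−1/576 t=2:+1/2880 = -1/960; 3j²(5 2 5; 0 0 0) = Δ·Π!·Σ² = 10/429  (sign +1)
I_A²/I_B² = (1/143)/(10/429) = 3/10

3/10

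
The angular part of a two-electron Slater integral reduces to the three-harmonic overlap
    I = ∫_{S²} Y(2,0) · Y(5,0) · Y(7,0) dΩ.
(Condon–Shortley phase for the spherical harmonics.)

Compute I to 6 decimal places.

Rules hold: Σm=0, L=14 even, 3≤7≤7.
N = 5·11·15 = 825
Δ = 0!·4!·10!/15! = 1/15015
Racah Σ t=0..0: t=0:+1/57600 = 1/57600
⇒ 3j(2 5 7; 0 0 0)² = 21/715, sgn -1
(m-triple is (0,0,0) — same symbol as above.)
4πI² = N·(3j₀)²·(3jₘ)² = 1323/1859
I = +1·√(0.711673/4π) = 0.23797717

0.237977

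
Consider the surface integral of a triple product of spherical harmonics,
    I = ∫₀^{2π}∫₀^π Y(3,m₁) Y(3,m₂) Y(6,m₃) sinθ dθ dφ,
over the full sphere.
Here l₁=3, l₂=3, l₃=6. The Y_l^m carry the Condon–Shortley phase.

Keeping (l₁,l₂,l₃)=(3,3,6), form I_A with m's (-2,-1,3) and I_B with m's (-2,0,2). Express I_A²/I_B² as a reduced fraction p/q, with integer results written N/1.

Shared (l₁,l₂,l₃)=(3,3,6): N and (l;000)² cancel in I_A²/I_B².
A: Δ = 0!·6!·6!/13! = 1/12012; Racah Σ t=0..0: t=0:+1/5760 = 1/5760; ⇒ 3j(3 3 6; -2 -1 3)² = 9/286, sgn -1
B: Δ = 0!·6!·6!/13! = 1/12012; Racah Σ t=0..0: t=0:+1/4320 = 1/4320; ⇒ 3j(3 3 6; -2 0 2)² = 8/429, sgn +1
I_A²/I_B² = (9/286)/(8/429) = 27/16

27/16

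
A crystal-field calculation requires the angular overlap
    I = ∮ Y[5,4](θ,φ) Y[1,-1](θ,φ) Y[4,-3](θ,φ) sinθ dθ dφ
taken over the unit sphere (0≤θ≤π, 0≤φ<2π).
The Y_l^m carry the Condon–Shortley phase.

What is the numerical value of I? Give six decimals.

0.294638

Rules hold: Σm=0, L=10 even, 4≤4≤6.
N = 11·3·9 = 297
Δ = 2!·8!·0!/11! = 1/495
Racah Σ t=1..1: t=1:−1/576 = -1/576
⇒ 3j(5 1 4; 0 0 0)² = 5/99, sgn -1
Racah Σ t=0..0: t=0:+1/10080 = 1/10080
⇒ 3j(5 1 4; 4 -1 -3)² = 4/55, sgn -1
4πI² = N·(3j₀)²·(3jₘ)² = 12/11
I = +1·√(1.09091/4π) = 0.29463840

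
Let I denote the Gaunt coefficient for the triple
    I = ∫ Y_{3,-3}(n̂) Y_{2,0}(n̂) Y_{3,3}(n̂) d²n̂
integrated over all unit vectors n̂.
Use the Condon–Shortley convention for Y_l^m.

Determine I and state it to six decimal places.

0.210261

Checks pass: Σm=0; 8 even; l₃=3∈[1,5].
(2·3+1)(2·2+1)(2·3+1) = 245
Δ: 2! 4! 2! / 9! → 1/3780
sum: t=0:+1/24 t=1:−1/4 t=2:+1/24 = -1/6
3j²(3 2 3; 0 0 0) = Δ·Π!·Σ² = 4/105  (sign +1)
sum: t=2:+1/96 = 1/96
3j²(3 2 3; -3 0 3) = Δ·Π!·Σ² = 5/84  (sign +1)
combine: 4πI² = 245·4/105·5/84 = 5/9
take √, sign +1: I = 0.21026104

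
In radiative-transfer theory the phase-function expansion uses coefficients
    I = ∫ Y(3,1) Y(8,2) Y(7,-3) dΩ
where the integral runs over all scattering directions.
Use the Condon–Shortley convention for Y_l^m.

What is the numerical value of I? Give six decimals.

-0.104118

Checks pass: Σm=0; 18 even; l₃=7∈[5,11].
(2·3+1)(2·8+1)(2·7+1) = 1785
Δ: 4! 2! 12! / 19! → 1/5290740
sum: t=1:−1/7257600 t=2:+1/2073600 t=3:−1/7257600 = 1/4838400
3j²(3 8 7; 0 0 0) = Δ·Π!·Σ² = 252/20995  (sign -1)
sum: t=0:+1/348364800 t=1:−1/13063680 t=2:+1/7741440 = 29/522547200
3j²(3 8 7; 1 2 -3) = Δ·Π!·Σ² = 1682/264537  (sign +1)
combine: 4πI² = 1785·252/20995·1682/264537 = 141288/1037153
take √, sign -1: I = -0.10411811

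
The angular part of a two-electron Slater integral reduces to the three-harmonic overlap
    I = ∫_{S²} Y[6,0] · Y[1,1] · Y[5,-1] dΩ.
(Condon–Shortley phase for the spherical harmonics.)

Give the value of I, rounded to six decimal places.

0.158246

m-sum 0 ✓  L=12 even ✓  5≤5≤7 ✓
Π(2lᵢ+1) = 13×3×11 = 429
triangle coeff Δ(6,1,5) = 1/858
Σ_t [1,1]: t=1:−1/14400 = -1/14400
(3j)²=6/143 [(6 1 5; 0 0 0)], sign=+1
Σ_t [2,2]: t=2:+1/34560 = 1/34560
(3j)²=5/286 [(6 1 5; 0 1 -1)], sign=+1
⇒ 4πI² = 45/143
I = (+1)√(45/143/(4π)) = 0.15824621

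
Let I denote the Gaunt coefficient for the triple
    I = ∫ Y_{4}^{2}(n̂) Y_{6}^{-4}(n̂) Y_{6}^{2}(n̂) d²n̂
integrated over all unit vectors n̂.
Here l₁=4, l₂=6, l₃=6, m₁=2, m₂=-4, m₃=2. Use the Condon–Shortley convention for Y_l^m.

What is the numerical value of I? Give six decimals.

Checks pass: Σm=0; 16 even; l₃=6∈[2,10].
(2·4+1)(2·6+1)(2·6+1) = 1521
Δ: 4! 4! 8! / 17! → 1/15315300
sum: t=0:+1/829440 t=1:−1/25920 t=2:+1/9216 t=3:−1/25920 t=4:+1/829440 = 7/207360
3j²(4 6 6; 0 0 0) = Δ·Π!·Σ² = 28/2431  (sign +1)
sum: t=0:+1/138240 t=1:−1/181440 t=2:+1/3870720 = 23/11612160
3j²(4 6 6; 2 -4 2) = Δ·Π!·Σ² = 529/204204  (sign +1)
combine: 4πI² = 1521·28/2431·529/204204 = 1587/34969
take √, sign +1: I = 0.06009550

0.060095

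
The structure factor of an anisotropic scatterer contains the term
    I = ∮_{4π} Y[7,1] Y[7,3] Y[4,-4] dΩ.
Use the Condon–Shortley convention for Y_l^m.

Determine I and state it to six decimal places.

-0.167274

Rules hold: Σm=0, L=18 even, 0≤4≤14.
N = 15·15·9 = 2025
Δ = 10!·4!·4!/19! = 1/58198140
Racah Σ t=3..7: t=3:−1/17418240 t=4:+1/622080 t=5:−1/230400 t=6:+1/622080 t=7:−1/17418240 = -1/806400
⇒ 3j(7 7 4; 0 0 0)² = 2268/230945, sgn -1
Racah Σ t=6..6: t=6:+1/9953280 = 1/9953280
⇒ 3j(7 7 4; 1 3 -4)² = 2450/138567, sgn +1
4πI² = N·(3j₀)²·(3jₘ)² = 750141000/2133423721
I = -1·√(0.351614/4π) = -0.16727381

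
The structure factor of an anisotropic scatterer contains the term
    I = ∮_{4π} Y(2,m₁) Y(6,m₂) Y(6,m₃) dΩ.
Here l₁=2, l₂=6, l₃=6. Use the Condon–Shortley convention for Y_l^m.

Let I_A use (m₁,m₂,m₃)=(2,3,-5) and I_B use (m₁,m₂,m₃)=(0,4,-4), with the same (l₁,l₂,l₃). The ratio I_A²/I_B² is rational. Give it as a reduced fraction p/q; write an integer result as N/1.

55/2

Shared (l₁,l₂,l₃)=(2,6,6): N and (l;000)² cancel in I_A²/I_B².
A: Δ = 2!·2!·10!/15! = 1/90090; Racah Σ t=0..0: t=0:+1/1451520 = 1/1451520; ⇒ 3j(2 6 6; 2 3 -5)² = 1/91, sgn -1
B: Δ = 2!·2!·10!/15! = 1/90090; Racah Σ t=0..2: t=0:+1/14515200 t=1:−1/362880 t=2:+1/322560 = 1/2419200; ⇒ 3j(2 6 6; 0 4 -4)² = 2/5005, sgn +1
I_A²/I_B² = (1/91)/(2/5005) = 55/2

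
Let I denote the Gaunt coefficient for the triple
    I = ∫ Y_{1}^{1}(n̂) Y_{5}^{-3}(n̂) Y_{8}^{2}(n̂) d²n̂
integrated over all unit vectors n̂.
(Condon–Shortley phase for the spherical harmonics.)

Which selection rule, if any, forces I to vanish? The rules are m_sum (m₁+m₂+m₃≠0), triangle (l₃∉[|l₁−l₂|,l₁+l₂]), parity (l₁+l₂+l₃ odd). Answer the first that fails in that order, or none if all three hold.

triangle

m₁+m₂+m₃ = 1 − 3 + 2 = 0  ✓
triangle: |1−5|=4 ≤ l₃=8 ≤ 1+5=6  ✗
parity: l₁+l₂+l₃ = 14 is even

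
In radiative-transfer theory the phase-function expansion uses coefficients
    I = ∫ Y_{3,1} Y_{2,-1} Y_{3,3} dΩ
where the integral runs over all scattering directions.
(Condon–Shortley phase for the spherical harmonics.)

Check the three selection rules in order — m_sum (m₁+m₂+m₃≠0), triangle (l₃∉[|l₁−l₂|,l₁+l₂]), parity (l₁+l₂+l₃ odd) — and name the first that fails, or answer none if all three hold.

m₁+m₂+m₃ = 1 − 1 + 3 = 3  ✗
triangle: |3−2|=1 ≤ l₃=3 ≤ 3+2=5
parity: l₁+l₂+l₃ = 8 is even

m_sum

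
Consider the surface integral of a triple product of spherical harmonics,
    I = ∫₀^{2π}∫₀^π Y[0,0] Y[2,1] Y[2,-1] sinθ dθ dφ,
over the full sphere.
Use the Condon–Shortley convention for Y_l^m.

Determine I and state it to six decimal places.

m-sum 0 ✓  L=4 even ✓  2≤2≤2 ✓
Π(2lᵢ+1) = 1×5×5 = 25
triangle coeff Δ(0,2,2) = 1/5
Σ_t [0,0]: t=0:+1/4 = 1/4
(3j)²=1/5 [(0 2 2; 0 0 0)], sign=+1
Σ_t [0,0]: t=0:+1/6 = 1/6
(3j)²=1/5 [(0 2 2; 0 1 -1)], sign=-1
⇒ 4πI² = 1/1
I = (-1)√(1/1/(4π)) = -0.28209479

-0.282095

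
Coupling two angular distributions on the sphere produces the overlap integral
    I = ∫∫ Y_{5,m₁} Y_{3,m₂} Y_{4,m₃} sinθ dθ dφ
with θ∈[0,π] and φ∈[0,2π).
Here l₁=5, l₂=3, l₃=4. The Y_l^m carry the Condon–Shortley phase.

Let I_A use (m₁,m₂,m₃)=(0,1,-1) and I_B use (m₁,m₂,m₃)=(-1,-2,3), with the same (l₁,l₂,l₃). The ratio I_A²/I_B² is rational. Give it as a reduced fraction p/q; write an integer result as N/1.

Shared (l₁,l₂,l₃)=(5,3,4): N and (l;000)² cancel in I_A²/I_B².
A: Δ = 4!·6!·2!/13! = 1/180180; Racah Σ t=2..4: t=2:+1/288 t=3:−1/288 t=4:+1/5760 = 1/5760; ⇒ 3j(5 3 4; 0 1 -1)² = 1/12012, sgn -1
B: Δ = 4!·6!·2!/13! = 1/180180; Racah Σ t=0..1: t=0:+1/17280 t=1:−1/1440 = -11/17280; ⇒ 3j(5 3 4; -1 -2 3)² = 11/468, sgn +1
I_A²/I_B² = (1/12012)/(11/468) = 3/847

3/847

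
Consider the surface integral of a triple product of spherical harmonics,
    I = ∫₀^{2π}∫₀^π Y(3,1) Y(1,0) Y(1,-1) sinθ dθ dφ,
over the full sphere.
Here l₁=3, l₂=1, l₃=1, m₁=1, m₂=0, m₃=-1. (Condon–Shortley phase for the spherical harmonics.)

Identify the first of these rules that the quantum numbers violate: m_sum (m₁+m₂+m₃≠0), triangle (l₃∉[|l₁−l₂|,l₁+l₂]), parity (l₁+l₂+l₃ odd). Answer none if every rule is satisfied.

azimuthal sum: 1 + 0 − 1 = 0  ✓
2 ≤ 1 ≤ 4 (triangle on l)  ✗
L = 3 + 1 + 1 = 5 (odd)

triangle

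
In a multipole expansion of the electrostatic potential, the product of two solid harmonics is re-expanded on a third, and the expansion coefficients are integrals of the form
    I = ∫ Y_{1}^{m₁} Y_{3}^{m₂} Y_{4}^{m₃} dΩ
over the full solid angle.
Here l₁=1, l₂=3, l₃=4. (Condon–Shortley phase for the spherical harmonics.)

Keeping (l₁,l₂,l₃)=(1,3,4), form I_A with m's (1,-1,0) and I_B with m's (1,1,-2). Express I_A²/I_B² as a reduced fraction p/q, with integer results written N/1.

2/5

l's match ⇒ only the (l;m) 3-j factors differ between A and B.
A: triangle coeff Δ(1,3,4) = 1/252; Σ_t [0,0]: t=0:+1/96 = 1/96; (3j)²=1/42 [(1 3 4; 1 -1 0)], sign=+1
B: triangle coeff Δ(1,3,4) = 1/252; Σ_t [0,0]: t=0:+1/96 = 1/96; (3j)²=5/84 [(1 3 4; 1 1 -2)], sign=+1
I_A²/I_B² = (1/42)/(5/84) = 2/5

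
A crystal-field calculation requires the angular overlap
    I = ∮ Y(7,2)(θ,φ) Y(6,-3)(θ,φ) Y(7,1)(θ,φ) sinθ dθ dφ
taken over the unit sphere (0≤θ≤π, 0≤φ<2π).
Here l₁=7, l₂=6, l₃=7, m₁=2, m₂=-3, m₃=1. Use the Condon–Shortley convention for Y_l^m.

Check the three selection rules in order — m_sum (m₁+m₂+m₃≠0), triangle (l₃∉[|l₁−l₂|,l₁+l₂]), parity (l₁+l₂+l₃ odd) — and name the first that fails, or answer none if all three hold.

none

m₁+m₂+m₃ = 2 − 3 + 1 = 0  ✓
triangle: |7−6|=1 ≤ l₃=7 ≤ 7+6=13  ✓
parity: l₁+l₂+l₃ = 20 is even  ✓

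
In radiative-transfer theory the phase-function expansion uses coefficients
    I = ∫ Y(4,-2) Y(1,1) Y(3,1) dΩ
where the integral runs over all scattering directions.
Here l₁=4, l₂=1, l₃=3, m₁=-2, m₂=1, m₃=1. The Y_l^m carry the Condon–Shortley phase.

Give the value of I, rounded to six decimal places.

0.238414

Checks pass: Σm=0; 8 even; l₃=3∈[3,5].
(2·4+1)(2·1+1)(2·3+1) = 189
Δ: 2! 6! 0! / 9! → 1/252
sum: t=1:−1/36 = -1/36
3j²(4 1 3; 0 0 0) = Δ·Π!·Σ² = 4/63  (sign +1)
sum: t=2:+1/96 = 1/96
3j²(4 1 3; -2 1 1) = Δ·Π!·Σ² = 5/84  (sign +1)
combine: 4πI² = 189·4/63·5/84 = 5/7
take √, sign +1: I = 0.23841361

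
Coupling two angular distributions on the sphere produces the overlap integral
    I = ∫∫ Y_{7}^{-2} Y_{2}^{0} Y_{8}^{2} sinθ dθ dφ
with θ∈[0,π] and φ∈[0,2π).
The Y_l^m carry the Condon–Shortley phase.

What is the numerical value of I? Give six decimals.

0.000000

L=17 odd ⇒ parity kills the (l;000) factor ⇒ I = 0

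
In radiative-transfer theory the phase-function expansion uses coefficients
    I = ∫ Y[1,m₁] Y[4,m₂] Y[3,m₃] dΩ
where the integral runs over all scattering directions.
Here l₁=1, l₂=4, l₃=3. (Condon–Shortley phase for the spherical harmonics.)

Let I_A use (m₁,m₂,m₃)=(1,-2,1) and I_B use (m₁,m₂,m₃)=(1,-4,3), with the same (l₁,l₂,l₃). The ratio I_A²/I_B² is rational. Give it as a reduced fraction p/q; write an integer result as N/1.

l's match ⇒ only the (l;m) 3-j factors differ between A and B.
A: triangle coeff Δ(1,4,3) = 1/252; Σ_t [0,0]: t=0:+1/96 = 1/96; (3j)²=5/84 [(1 4 3; 1 -2 1)], sign=+1
B: triangle coeff Δ(1,4,3) = 1/252; Σ_t [0,0]: t=0:+1/1440 = 1/1440; (3j)²=1/9 [(1 4 3; 1 -4 3)], sign=+1
I_A²/I_B² = (5/84)/(1/9) = 15/28

15/28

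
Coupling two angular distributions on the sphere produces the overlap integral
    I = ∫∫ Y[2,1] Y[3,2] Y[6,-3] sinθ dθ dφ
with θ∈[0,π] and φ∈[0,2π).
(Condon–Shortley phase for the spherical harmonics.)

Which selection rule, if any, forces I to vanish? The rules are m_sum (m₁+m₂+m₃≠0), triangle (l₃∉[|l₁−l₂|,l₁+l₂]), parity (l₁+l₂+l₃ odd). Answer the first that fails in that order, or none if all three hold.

triangle

Σmᵢ = 0  ✓
l₃∈[|l₁−l₂|,l₁+l₂]=[1,5], have l₃=6  ✗
Σlᵢ = 11 ⇒ odd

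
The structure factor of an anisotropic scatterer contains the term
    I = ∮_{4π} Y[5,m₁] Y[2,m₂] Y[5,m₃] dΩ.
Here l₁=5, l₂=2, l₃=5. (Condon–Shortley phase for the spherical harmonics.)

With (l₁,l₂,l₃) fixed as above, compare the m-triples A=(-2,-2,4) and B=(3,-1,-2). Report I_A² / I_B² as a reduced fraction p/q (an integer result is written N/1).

l's match ⇒ only the (l;m) 3-j factors differ between A and B.
A: triangle coeff Δ(5,2,5) = 1/38610; Σ_t [0,0]: t=0:+1/20160 = 1/20160; (3j)²=12/715 [(5 2 5; -2 -2 4)], sign=-1
B: triangle coeff Δ(5,2,5) = 1/38610; Σ_t [0,1]: t=0:+1/2880 t=1:−1/10080 = 1/4032; (3j)²=10/429 [(5 2 5; 3 -1 -2)], sign=-1
I_A²/I_B² = (12/715)/(10/429) = 18/25

18/25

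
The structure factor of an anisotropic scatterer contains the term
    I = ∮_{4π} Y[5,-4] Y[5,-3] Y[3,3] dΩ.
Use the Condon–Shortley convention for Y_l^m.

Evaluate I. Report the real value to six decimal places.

-4 − 3 + 3 = -4 ≠ 0: azimuthal integral kills it; I = 0

0.000000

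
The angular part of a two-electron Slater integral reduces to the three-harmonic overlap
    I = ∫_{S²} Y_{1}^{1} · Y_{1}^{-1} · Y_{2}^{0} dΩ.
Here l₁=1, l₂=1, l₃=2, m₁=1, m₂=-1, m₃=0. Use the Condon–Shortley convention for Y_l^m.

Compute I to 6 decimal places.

0.126157

Rules hold: Σm=0, L=4 even, 0≤2≤2.
N = 3·3·5 = 45
Δ = 0!·2!·2!/5! = 1/30
Racah Σ t=0..0: t=0:+1/1 = 1/1
⇒ 3j(1 1 2; 0 0 0)² = 2/15, sgn +1
Racah Σ t=0..0: t=0:+1/4 = 1/4
⇒ 3j(1 1 2; 1 -1 0)² = 1/30, sgn +1
4πI² = N·(3j₀)²·(3jₘ)² = 1/5
I = +1·√(0.2/4π) = 0.12615663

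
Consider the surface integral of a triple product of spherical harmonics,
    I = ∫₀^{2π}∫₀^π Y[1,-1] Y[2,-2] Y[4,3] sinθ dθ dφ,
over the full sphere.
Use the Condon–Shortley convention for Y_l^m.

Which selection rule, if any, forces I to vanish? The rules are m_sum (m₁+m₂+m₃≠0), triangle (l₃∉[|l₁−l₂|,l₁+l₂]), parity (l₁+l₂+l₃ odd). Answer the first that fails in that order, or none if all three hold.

m₁+m₂+m₃ = -1 − 2 + 3 = 0  ✓
triangle: |1−2|=1 ≤ l₃=4 ≤ 1+2=3  ✗
parity: l₁+l₂+l₃ = 7 is odd

triangle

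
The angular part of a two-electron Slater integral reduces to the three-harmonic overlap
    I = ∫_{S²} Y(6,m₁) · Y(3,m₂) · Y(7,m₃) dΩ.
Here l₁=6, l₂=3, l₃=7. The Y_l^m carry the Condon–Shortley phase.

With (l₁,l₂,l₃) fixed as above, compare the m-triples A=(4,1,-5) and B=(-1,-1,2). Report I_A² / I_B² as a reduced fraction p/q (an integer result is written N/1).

9251/20886

Same 6,3,7: normalisation and zero-m 3j drop out of the ratio.
A: Δ: 2! 10! 4! / 17! → 1/2042040; sum: t=0:+1/3870720 t=1:−1/2177280 t=2:+1/29030400 = -29/174182400; 3j²(6 3 7; 4 1 -5) = Δ·Π!·Σ² = 841/185640  (sign -1)
B: Δ: 2! 10! 4! / 17! → 1/2042040; sum: t=0:+1/241920 t=1:−1/103680 t=2:+1/691200 = -59/14515200; 3j²(6 3 7; -1 -1 2) = Δ·Π!·Σ² = 3481/340340  (sign +1)
I_A²/I_B² = (841/185640)/(3481/340340) = 9251/20886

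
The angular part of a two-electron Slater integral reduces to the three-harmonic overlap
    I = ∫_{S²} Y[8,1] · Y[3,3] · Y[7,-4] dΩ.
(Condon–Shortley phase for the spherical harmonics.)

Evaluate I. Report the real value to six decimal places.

m-sum 0 ✓  L=18 even ✓  5≤7≤11 ✓
Π(2lᵢ+1) = 17×7×15 = 1785
triangle coeff Δ(8,3,7) = 1/5290740
Σ_t [1,3]: t=1:−1/7257600 t=2:+1/2073600 t=3:−1/7257600 = 1/4838400
(3j)²=252/20995 [(8 3 7; 0 0 0)], sign=-1
Σ_t [4,4]: t=4:+1/104509440 = 1/104509440
(3j)²=275/50388 [(8 3 7; 1 3 -4)], sign=-1
⇒ 4πI² = 121275/1037153
I = (+1)√(121275/1037153/(4π)) = 0.09646267

0.096463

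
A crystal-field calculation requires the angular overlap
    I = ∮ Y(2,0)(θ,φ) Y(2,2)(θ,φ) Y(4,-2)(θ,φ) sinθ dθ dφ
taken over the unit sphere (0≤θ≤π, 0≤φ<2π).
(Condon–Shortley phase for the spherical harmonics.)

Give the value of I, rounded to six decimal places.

m-sum 0 ✓  L=8 even ✓  0≤4≤4 ✓
Π(2lᵢ+1) = 5×5×9 = 225
triangle coeff Δ(2,2,4) = 1/630
Σ_t [0,0]: t=0:+1/16 = 1/16
(3j)²=2/35 [(2 2 4; 0 0 0)], sign=+1
Σ_t [0,0]: t=0:+1/96 = 1/96
(3j)²=1/42 [(2 2 4; 0 2 -2)], sign=+1
⇒ 4πI² = 15/49
I = (+1)√(15/49/(4π)) = 0.15607835

0.156078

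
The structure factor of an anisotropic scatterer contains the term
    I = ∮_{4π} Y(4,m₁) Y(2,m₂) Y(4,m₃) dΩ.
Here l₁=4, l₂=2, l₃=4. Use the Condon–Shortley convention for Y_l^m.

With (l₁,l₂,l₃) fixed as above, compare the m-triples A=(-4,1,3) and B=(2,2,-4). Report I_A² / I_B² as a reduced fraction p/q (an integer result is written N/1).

Same 4,2,4: normalisation and zero-m 3j drop out of the ratio.
A: Δ: 2! 6! 2! / 11! → 1/13860; sum: t=2:+1/1440 = 1/1440; 3j²(4 2 4; -4 1 3) = Δ·Π!·Σ² = 7/165  (sign -1)
B: Δ: 2! 6! 2! / 11! → 1/13860; sum: t=2:+1/2880 = 1/2880; 3j²(4 2 4; 2 2 -4) = Δ·Π!·Σ² = 2/165  (sign +1)
I_A²/I_B² = (7/165)/(2/165) = 7/2

7/2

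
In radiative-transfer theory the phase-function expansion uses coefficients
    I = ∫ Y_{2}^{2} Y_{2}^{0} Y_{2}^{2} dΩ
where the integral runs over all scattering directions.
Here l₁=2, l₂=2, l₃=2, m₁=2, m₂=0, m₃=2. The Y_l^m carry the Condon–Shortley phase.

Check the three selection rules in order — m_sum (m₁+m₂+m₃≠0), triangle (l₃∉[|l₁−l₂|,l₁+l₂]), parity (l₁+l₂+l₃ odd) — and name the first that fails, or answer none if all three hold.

m_sum

Σmᵢ = 4  ✗
l₃∈[|l₁−l₂|,l₁+l₂]=[0,4], have l₃=2
Σlᵢ = 6 ⇒ even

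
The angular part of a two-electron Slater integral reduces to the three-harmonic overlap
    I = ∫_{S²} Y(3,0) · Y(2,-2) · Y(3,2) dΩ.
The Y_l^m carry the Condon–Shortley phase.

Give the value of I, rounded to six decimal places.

-0.188063

Checks pass: Σm=0; 8 even; l₃=3∈[1,5].
(2·3+1)(2·2+1)(2·3+1) = 245
Δ: 2! 4! 2! / 9! → 1/3780
sum: t=0:+1/24 t=1:−1/4 t=2:+1/24 = -1/6
3j²(3 2 3; 0 0 0) = Δ·Π!·Σ² = 4/105  (sign +1)
sum: t=0:+1/24 = 1/24
3j²(3 2 3; 0 -2 2) = Δ·Π!·Σ² = 1/21  (sign -1)
combine: 4πI² = 245·4/105·1/21 = 4/9
take √, sign -1: I = -0.18806319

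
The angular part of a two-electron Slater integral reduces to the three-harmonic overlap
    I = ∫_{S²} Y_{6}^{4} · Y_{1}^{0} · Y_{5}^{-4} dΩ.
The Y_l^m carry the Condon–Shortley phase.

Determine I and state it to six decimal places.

0.182727

Checks pass: Σm=0; 12 even; l₃=5∈[5,7].
(2·6+1)(2·1+1)(2·5+1) = 429
Δ: 2! 10! 0! / 13! → 1/858
sum: t=1:−1/14400 = -1/14400
3j²(6 1 5; 0 0 0) = Δ·Π!·Σ² = 6/143  (sign +1)
sum: t=1:−1/362880 = -1/362880
3j²(6 1 5; 4 0 -4) = Δ·Π!·Σ² = 10/429  (sign +1)
combine: 4πI² = 429·6/143·10/429 = 60/143
take √, sign +1: I = 0.18272698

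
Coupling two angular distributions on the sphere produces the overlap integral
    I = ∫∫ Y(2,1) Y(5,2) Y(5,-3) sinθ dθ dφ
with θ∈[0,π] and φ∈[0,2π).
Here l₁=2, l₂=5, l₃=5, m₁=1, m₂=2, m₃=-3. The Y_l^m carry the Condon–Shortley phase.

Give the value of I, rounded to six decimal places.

m-sum 0 ✓  L=12 even ✓  3≤5≤7 ✓
Π(2lᵢ+1) = 5×11×11 = 605
triangle coeff Δ(2,5,5) = 1/38610
Σ_t [0,2]: t=0:+1/2880 t=1:−1/576 t=2:+1/2880 = -1/960
(3j)²=10/429 [(2 5 5; 0 0 0)], sign=+1
Σ_t [0,1]: t=0:+1/10080 t=1:−1/2880 = -1/4032
(3j)²=10/429 [(2 5 5; 1 2 -3)], sign=-1
⇒ 4πI² = 500/1521
I = (-1)√(500/1521/(4π)) = -0.16173926

-0.161739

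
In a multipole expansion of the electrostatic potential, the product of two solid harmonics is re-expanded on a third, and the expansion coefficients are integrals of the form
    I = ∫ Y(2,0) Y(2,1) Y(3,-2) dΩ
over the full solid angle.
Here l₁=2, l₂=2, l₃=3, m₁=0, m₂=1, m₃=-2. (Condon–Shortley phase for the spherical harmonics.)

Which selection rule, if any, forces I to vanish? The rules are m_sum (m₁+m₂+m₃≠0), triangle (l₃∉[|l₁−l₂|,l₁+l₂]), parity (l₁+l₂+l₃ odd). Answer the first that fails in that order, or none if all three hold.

m_sum

m₁+m₂+m₃ = 0 + 1 − 2 = -1  ✗
triangle: |2−2|=0 ≤ l₃=3 ≤ 2+2=4
parity: l₁+l₂+l₃ = 7 is odd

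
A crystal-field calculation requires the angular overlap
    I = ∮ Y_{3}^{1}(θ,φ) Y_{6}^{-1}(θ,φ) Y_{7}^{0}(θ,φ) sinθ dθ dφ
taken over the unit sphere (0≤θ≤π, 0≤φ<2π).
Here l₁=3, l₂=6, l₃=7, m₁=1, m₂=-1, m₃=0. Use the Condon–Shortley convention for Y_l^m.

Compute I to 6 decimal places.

Rules hold: Σm=0, L=16 even, 3≤7≤9.
N = 7·13·15 = 1365
Δ = 2!·4!·10!/17! = 1/2042040
Racah Σ t=0..2: t=0:+1/207360 t=1:−1/57600 t=2:+1/207360 = -1/129600
⇒ 3j(3 6 7; 0 0 0)² = 168/12155, sgn +1
Racah Σ t=0..2: t=0:+1/115200 t=1:−1/103680 t=2:+1/1451520 = -1/3628800
⇒ 3j(3 6 7; 1 -1 0)² = 1/36465, sgn +1
4πI² = N·(3j₀)²·(3jₘ)² = 1176/2272985
I = +1·√(0.000517381/4π) = 0.00641653

0.006417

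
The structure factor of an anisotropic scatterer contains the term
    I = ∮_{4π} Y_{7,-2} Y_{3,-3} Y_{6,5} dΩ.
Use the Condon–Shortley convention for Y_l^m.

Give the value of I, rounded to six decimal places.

Rules hold: Σm=0, L=16 even, 4≤6≤10.
N = 15·7·13 = 1365
Δ = 4!·10!·2!/17! = 1/2042040
Racah Σ t=1..3: t=1:−1/207360 t=2:+1/57600 t=3:−1/207360 = 1/129600
⇒ 3j(7 3 6; 0 0 0)² = 168/12155, sgn +1
Racah Σ t=0..0: t=0:+1/17418240 = 1/17418240
⇒ 3j(7 3 6; -2 -3 5)² = 25/12376, sgn -1
4πI² = N·(3j₀)²·(3jₘ)² = 1575/41327
I = -1·√(0.0381107/4π) = -0.05507042

-0.055070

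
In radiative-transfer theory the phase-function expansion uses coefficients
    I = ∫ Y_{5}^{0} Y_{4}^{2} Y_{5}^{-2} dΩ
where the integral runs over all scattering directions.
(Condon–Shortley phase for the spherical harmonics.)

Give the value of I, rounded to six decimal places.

Rules hold: Σm=0, L=14 even, 1≤5≤9.
N = 11·9·11 = 1089
Δ = 4!·6!·4!/15! = 1/3153150
Racah Σ t=0..4: t=0:+1/69120 t=1:−1/1728 t=2:+1/576 t=3:−1/1728 t=4:+1/69120 = 7/11520
⇒ 3j(5 4 5; 0 0 0)² = 2/143, sgn -1
Racah Σ t=2..4: t=2:+1/3456 t=3:−1/1728 t=4:+1/11520 = -7/34560
⇒ 3j(5 4 5; 0 2 -2)² = 7/858, sgn +1
4πI² = N·(3j₀)²·(3jₘ)² = 21/169
I = -1·√(0.12426/4π) = -0.09944006

-0.099440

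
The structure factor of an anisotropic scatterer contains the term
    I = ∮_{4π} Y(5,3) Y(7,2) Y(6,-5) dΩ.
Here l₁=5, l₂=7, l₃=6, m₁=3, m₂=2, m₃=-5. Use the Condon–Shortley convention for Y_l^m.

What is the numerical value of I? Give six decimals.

Rules hold: Σm=0, L=18 even, 2≤6≤12.
N = 11·15·13 = 2145
Δ = 6!·4!·8!/19! = 1/174594420
Racah Σ t=1..5: t=1:−1/4147200 t=2:+1/207360 t=3:−1/82944 t=4:+1/207360 t=5:−1/4147200 = -1/345600
⇒ 3j(5 7 6; 0 0 0)² = 420/46189, sgn -1
Racah Σ t=1..2: t=1:−1/29030400 t=2:+1/5806080 = 1/7257600
⇒ 3j(5 7 6; 3 2 -5)² = 64/4199, sgn -1
4πI² = N·(3j₀)²·(3jₘ)² = 403200/1356277
I = +1·√(0.297284/4π) = 0.15380878

0.153809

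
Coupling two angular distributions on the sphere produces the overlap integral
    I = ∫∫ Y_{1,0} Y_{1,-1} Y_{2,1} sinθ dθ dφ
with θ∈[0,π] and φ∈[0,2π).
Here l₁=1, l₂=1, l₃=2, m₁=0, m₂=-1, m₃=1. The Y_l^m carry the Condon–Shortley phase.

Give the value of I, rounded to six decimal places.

-0.218510

Rules hold: Σm=0, L=4 even, 0≤2≤2.
N = 3·3·5 = 45
Δ = 0!·2!·2!/5! = 1/30
Racah Σ t=0..0: t=0:+1/1 = 1/1
⇒ 3j(1 1 2; 0 0 0)² = 2/15, sgn +1
Racah Σ t=0..0: t=0:+1/2 = 1/2
⇒ 3j(1 1 2; 0 -1 1)² = 1/10, sgn -1
4πI² = N·(3j₀)²·(3jₘ)² = 3/5
I = -1·√(0.6/4π) = -0.21850969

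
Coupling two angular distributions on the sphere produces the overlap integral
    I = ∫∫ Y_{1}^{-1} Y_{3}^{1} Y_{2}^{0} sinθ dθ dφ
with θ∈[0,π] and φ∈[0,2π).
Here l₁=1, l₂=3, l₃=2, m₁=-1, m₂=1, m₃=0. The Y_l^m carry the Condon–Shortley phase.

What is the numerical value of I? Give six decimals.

-0.202301

Checks pass: Σm=0; 6 even; l₃=2∈[2,4].
(2·1+1)(2·3+1)(2·2+1) = 105
Δ: 2! 0! 4! / 7! → 1/105
sum: t=1:−1/4 = -1/4
3j²(1 3 2; 0 0 0) = Δ·Π!·Σ² = 3/35  (sign -1)
sum: t=2:+1/8 = 1/8
3j²(1 3 2; -1 1 0) = Δ·Π!·Σ² = 2/35  (sign +1)
combine: 4πI² = 105·3/35·2/35 = 18/35
take √, sign -1: I = -0.20230066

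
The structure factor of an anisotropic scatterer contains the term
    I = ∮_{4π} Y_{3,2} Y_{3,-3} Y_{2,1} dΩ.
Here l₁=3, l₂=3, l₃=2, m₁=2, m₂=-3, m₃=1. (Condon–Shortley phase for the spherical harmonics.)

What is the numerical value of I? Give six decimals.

-0.210261

Rules hold: Σm=0, L=8 even, 0≤2≤6.
N = 7·7·5 = 245
Δ = 4!·2!·2!/9! = 1/3780
Racah Σ t=1..3: t=1:−1/24 t=2:+1/4 t=3:−1/24 = 1/6
⇒ 3j(3 3 2; 0 0 0)² = 4/105, sgn +1
Racah Σ t=0..0: t=0:+1/48 = 1/48
⇒ 3j(3 3 2; 2 -3 1)² = 5/84, sgn -1
4πI² = N·(3j₀)²·(3jₘ)² = 5/9
I = -1·√(0.555556/4π) = -0.21026104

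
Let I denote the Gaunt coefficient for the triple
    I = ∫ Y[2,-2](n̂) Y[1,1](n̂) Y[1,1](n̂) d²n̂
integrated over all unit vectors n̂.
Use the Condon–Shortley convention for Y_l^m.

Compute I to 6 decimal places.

0.309019

Checks pass: Σm=0; 4 even; l₃=1∈[1,3].
(2·2+1)(2·1+1)(2·1+1) = 45
Δ: 2! 2! 0! / 5! → 1/30
sum: t=1:−1/1 = -1/1
3j²(2 1 1; 0 0 0) = Δ·Π!·Σ² = 2/15  (sign +1)
sum: t=2:+1/4 = 1/4
3j²(2 1 1; -2 1 1) = Δ·Π!·Σ² = 1/5  (sign +1)
combine: 4πI² = 45·2/15·1/5 = 6/5
take √, sign +1: I = 0.30901936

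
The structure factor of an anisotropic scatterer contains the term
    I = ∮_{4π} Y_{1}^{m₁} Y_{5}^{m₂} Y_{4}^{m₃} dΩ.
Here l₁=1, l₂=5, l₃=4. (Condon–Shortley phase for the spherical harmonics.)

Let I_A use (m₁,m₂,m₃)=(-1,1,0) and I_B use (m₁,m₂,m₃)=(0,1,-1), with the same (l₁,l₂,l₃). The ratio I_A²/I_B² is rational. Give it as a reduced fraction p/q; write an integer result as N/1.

5/8

Shared (l₁,l₂,l₃)=(1,5,4): N and (l;000)² cancel in I_A²/I_B².
A: Δ = 2!·0!·8!/11! = 1/495; Racah Σ t=2..2: t=2:+1/1152 = 1/1152; ⇒ 3j(1 5 4; -1 1 0)² = 1/33, sgn +1
B: Δ = 2!·0!·8!/11! = 1/495; Racah Σ t=1..1: t=1:−1/720 = -1/720; ⇒ 3j(1 5 4; 0 1 -1)² = 8/165, sgn +1
I_A²/I_B² = (1/33)/(8/165) = 5/8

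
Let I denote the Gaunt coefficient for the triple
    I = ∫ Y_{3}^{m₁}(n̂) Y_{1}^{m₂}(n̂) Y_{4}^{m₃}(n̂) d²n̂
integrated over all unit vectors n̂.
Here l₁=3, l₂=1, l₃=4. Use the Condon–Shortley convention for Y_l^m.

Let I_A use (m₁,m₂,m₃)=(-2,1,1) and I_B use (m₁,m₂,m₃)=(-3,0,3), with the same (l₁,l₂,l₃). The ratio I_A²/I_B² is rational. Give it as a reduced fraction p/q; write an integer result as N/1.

3/7

Shared (l₁,l₂,l₃)=(3,1,4): N and (l;000)² cancel in I_A²/I_B².
A: Δ = 0!·6!·2!/9! = 1/252; Racah Σ t=0..0: t=0:+1/240 = 1/240; ⇒ 3j(3 1 4; -2 1 1)² = 1/84, sgn -1
B: Δ = 0!·6!·2!/9! = 1/252; Racah Σ t=0..0: t=0:+1/720 = 1/720; ⇒ 3j(3 1 4; -3 0 3)² = 1/36, sgn -1
I_A²/I_B² = (1/84)/(1/36) = 3/7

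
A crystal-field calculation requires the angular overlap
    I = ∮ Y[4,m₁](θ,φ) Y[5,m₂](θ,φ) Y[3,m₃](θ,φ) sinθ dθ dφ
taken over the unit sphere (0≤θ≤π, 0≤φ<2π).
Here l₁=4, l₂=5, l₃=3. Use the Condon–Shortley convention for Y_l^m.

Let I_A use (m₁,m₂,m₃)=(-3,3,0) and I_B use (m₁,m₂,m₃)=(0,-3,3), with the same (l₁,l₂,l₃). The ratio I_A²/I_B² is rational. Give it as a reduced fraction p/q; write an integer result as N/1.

Shared (l₁,l₂,l₃)=(4,5,3): N and (l;000)² cancel in I_A²/I_B².
A: Δ = 6!·2!·4!/13! = 1/180180; Racah Σ t=5..6: t=5:−1/1440 t=6:+1/2880 = -1/2880; ⇒ 3j(4 5 3; -3 3 0)² = 7/715, sgn +1
B: Δ = 6!·2!·4!/13! = 1/180180; Racah Σ t=2..2: t=2:+1/2304 = 1/2304; ⇒ 3j(4 5 3; 0 -3 3)² = 5/143, sgn +1
I_A²/I_B² = (7/715)/(5/143) = 7/25

7/25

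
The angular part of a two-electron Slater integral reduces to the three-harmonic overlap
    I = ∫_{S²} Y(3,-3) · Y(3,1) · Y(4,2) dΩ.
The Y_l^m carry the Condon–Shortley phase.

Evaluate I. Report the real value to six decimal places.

-0.188451

Checks pass: Σm=0; 10 even; l₃=4∈[0,6].
(2·3+1)(2·3+1)(2·4+1) = 441
Δ: 2! 4! 4! / 11! → 1/34650
sum: t=0:+1/72 t=1:−1/16 t=2:+1/72 = -5/144
3j²(3 3 4; 0 0 0) = Δ·Π!·Σ² = 2/77  (sign -1)
sum: t=2:+1/192 = 1/192
3j²(3 3 4; -3 1 2) = Δ·Π!·Σ² = 3/77  (sign +1)
combine: 4πI² = 441·2/77·3/77 = 54/121
take √, sign -1: I = -0.18845135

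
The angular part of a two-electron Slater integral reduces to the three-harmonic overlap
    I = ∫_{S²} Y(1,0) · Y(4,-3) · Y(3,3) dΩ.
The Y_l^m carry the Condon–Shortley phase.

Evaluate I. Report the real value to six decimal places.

Rules hold: Σm=0, L=8 even, 3≤3≤5.
N = 3·9·7 = 189
Δ = 2!·0!·6!/9! = 1/252
Racah Σ t=1..1: t=1:−1/36 = -1/36
⇒ 3j(1 4 3; 0 0 0)² = 4/63, sgn +1
Racah Σ t=1..1: t=1:−1/720 = -1/720
⇒ 3j(1 4 3; 0 -3 3)² = 1/36, sgn -1
4πI² = N·(3j₀)²·(3jₘ)² = 1/3
I = -1·√(0.333333/4π) = -0.16286750

-0.162868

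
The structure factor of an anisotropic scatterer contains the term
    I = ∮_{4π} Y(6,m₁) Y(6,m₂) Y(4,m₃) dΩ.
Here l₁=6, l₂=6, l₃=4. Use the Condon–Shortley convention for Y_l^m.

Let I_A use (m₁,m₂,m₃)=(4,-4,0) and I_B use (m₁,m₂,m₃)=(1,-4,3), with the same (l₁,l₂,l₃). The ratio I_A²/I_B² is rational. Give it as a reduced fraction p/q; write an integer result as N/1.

768/875

Shared (l₁,l₂,l₃)=(6,6,4): N and (l;000)² cancel in I_A²/I_B².
A: Δ = 8!·4!·4!/17! = 1/15315300; Racah Σ t=0..2: t=0:+1/645120 t=1:−1/181440 t=2:+1/829440 = -1/362880; ⇒ 3j(6 6 4; 4 -4 0)² = 256/17017, sgn -1
B: Δ = 8!·4!·4!/17! = 1/15315300; Racah Σ t=1..2: t=1:−1/725760 t=2:+1/207360 = 1/290304; ⇒ 3j(6 6 4; 1 -4 3)² = 125/7293, sgn -1
I_A²/I_B² = (256/17017)/(125/7293) = 768/875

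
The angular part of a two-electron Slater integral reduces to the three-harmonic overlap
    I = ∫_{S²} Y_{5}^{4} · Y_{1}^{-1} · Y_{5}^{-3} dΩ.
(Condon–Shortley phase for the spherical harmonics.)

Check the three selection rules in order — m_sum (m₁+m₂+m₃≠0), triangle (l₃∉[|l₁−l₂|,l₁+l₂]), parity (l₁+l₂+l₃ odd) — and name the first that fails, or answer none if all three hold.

Σmᵢ = 0  ✓
l₃∈[|l₁−l₂|,l₁+l₂]=[4,6], have l₃=5  ✓
Σlᵢ = 11 ⇒ odd  ✗

parity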